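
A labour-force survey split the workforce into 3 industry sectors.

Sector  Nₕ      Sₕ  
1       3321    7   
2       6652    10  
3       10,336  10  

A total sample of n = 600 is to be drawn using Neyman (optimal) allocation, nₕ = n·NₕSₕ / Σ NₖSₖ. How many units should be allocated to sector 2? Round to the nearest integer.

207

1: NₕSₕ = 3321·7 = 23247
2: NₕSₕ = 6652·10 = 66520
3: NₕSₕ = 10336·10 = 103360
Σ NₕSₕ = 193127.
n_2 = 600·66520/193127 = 206.662... → 207.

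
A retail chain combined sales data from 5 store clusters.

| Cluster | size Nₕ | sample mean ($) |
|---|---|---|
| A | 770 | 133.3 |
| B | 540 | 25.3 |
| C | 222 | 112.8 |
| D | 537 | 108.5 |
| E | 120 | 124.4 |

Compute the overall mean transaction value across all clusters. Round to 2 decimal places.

98.01

N = 2189; weights Wₕ = Nₕ/N = (0.3518, 0.2467, 0.1014, 0.2453, 0.0548).
x̄_st = Σ Wₕ·x̄ₕ = 0.3518·133.3 + 0.2467·25.3 + 0.1014·112.8 + 0.2453·108.5 + 0.0548·124.4 ≈ 98.0069...
→ 98.01.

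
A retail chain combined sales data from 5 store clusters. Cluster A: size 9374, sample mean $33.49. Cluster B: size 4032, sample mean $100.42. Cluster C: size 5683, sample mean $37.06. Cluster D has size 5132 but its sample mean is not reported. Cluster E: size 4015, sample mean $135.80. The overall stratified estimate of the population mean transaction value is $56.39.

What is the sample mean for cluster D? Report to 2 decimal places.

N = 9374 + 4032 + 5683 + 5132 + 4015 = 28236.
Overall total = μ·N = 56.39·28236 = 1592228.04.
Subtract the known strata: 9374·33.49 + 4032·100.42 + 5683·37.06 + 4015·135.80 = 1474677.68.
Remaining total for cluster D: 1592228.04 − 1474677.68 = 117550.36.
Divide by its size: 117550.36 / 5132 = 22.9054... → 22.91.

22.91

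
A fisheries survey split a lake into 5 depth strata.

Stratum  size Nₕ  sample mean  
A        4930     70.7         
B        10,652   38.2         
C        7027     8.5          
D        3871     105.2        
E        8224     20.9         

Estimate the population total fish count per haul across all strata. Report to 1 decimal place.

1394297.7

Estimate total by summing Nₕ·x̄ₕ over strata.
4930·70.7 + 10652·38.2 + 7027·8.5 + 3871·105.2 + 8224·20.9 = 348551 + 406906.4 + 59729.5 + 407229.2 + 171881.6 = 1394297.7.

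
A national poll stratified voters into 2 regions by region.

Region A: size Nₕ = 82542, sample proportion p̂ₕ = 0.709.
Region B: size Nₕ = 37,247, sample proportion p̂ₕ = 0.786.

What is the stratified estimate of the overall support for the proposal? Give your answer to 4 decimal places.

N = 82542 + 37247 = 119789.
Overall proportion = Σ (Nₕ/N)·p̂ₕ.
Σ Nₕp̂ₕ = 58522.278 + 29276.142 = 87798.42.
87798.42 / 119789 = 0.732942... → 0.7329.

0.7329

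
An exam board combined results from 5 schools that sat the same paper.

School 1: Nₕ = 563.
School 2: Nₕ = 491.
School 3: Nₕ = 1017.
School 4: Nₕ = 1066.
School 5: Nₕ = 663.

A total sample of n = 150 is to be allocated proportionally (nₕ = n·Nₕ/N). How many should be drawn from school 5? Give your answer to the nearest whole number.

Share of school 5 = 663/3800 = 0.17447.
Allocate 150 × 0.17447 = 26.171... → 26.

26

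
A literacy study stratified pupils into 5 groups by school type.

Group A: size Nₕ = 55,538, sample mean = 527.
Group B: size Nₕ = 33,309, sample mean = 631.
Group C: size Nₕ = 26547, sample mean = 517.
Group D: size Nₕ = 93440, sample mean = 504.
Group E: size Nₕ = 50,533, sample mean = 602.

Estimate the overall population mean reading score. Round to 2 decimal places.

545.66

N = 55538 + 33309 + 26547 + 93440 + 50533 = 259367.
Weight each subgroup mean by Nₕ/N and sum.
Σ Nₕx̄ₕ = 55538·527 + 33309·631 + 26547·517 + 93440·504 + 50533·602 = 29268526 + 21017979 + 13724799 + 47093760 + 30420866 = 141525930.
Divide by N: 141525930 / 259367 = 545.6590... → 545.66.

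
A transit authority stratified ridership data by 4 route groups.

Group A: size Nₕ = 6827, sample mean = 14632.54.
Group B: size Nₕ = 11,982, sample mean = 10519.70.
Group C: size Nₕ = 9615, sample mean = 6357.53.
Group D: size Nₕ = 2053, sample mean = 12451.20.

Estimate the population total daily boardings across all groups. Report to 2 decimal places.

A: 6827·14632.54 = 99896350.58
B: 11982·10519.70 = 126047045.4
C: 9615·6357.53 = 61127650.95
D: 2053·12451.20 = 25562313.6
τ̂ = Σ Nₕx̄ₕ = 312633360.53.

312633360.53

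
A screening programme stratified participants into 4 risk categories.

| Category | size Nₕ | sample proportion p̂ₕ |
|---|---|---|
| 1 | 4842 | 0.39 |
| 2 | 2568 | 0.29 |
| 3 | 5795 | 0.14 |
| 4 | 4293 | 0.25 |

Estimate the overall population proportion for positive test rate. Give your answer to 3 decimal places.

N = 4842 + 2568 + 5795 + 4293 = 17498.
Overall proportion = Σ (Nₕ/N)·p̂ₕ.
Σ Nₕp̂ₕ = 1888.38 + 744.72 + 811.3 + 1073.25 = 4517.65.
4517.65 / 17498 = 0.25818... → 0.258.

0.258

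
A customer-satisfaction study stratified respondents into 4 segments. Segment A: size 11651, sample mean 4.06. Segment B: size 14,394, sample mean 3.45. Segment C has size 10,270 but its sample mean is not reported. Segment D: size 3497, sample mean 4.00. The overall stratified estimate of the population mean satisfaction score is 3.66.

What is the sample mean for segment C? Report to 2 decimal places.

3.38

Σ Nₕx̄ₕ = N·μ, so 10270·x̄_C = 39812·3.66 − (11651·4.06 + 14394·3.45 + 3497·4.00).
= 145711.92 − 110950.36 = 34761.56.
x̄_C = 34761.56 / 10270 = 3.3848... → 3.38.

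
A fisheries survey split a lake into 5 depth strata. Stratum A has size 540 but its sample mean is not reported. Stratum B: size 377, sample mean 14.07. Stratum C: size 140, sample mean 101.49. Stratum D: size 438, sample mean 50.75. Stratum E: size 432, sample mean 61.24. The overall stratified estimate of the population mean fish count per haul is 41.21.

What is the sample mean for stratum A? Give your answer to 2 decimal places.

N = 540 + 377 + 140 + 438 + 432 = 1927.
Overall total = μ·N = 41.21·1927 = 79411.67.
Subtract the known strata: 377·14.07 + 140·101.49 + 438·50.75 + 432·61.24 = 68197.17.
Remaining total for stratum A: 79411.67 − 68197.17 = 11214.5.
Divide by its size: 11214.5 / 540 = 20.7676... → 20.77.

20.77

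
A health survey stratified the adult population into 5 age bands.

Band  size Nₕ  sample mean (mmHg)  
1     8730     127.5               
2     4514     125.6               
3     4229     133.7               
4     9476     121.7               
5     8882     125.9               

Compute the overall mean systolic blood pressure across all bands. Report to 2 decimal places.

126.06

x̄_st = (Σ Nₕx̄ₕ) / (Σ Nₕ) = (8730·127.5 + 4514·125.6 + 4229·133.7 + 9476·121.7 + 8882·125.9) / 35831
= 4516923.7 / 35831 = 126.0619... → 126.06.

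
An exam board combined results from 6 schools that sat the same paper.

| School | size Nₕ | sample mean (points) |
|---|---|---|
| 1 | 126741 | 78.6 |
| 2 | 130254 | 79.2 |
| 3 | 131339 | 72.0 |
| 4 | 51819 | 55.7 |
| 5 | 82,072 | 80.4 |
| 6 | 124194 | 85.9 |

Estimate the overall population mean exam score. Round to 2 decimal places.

N = 126741 + 130254 + 131339 + 51819 + 82072 + 124194 = 646419.
Overall mean = Σ (Nₕ/N)·x̄ₕ — weight by population share, not a simple average.
Σ Nₕx̄ₕ = 126741·78.6 + 130254·79.2 + 131339·72.0 + 51819·55.7 + 82072·80.4 + 124194·85.9 = 9961842.6 + 10316116.8 + 9456408 + 2886318.3 + 6598588.8 + 10668264.6 = 49887539.1.
Divide by N: 49887539.1 / 646419 = 77.1752... → 77.18.

77.18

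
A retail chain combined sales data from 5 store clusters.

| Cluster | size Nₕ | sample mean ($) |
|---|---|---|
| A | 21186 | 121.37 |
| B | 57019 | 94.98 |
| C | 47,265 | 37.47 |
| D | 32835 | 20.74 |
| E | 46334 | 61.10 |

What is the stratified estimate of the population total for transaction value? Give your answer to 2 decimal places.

13270034.29

A: 21186·121.37 = 2571344.82
B: 57019·94.98 = 5415664.62
C: 47265·37.47 = 1771019.55
D: 32835·20.74 = 680997.9
E: 46334·61.10 = 2831007.4
τ̂ = Σ Nₕx̄ₕ = 13270034.29.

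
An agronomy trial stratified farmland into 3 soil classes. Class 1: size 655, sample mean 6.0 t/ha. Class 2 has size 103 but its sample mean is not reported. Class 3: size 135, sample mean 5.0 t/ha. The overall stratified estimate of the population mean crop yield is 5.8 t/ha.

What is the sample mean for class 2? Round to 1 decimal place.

5.6

N = 655 + 103 + 135 = 893.
Overall total = μ·N = 5.8·893 = 5179.4.
Subtract the known strata: 655·6.0 + 135·5.0 = 4605.
Remaining total for class 2: 5179.4 − 4605 = 574.4.
Divide by its size: 574.4 / 103 = 5.577... → 5.6.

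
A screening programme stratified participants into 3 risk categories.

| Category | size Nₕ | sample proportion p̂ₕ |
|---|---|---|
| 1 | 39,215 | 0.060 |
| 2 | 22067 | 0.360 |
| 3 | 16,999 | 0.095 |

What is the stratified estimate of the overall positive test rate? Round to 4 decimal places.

0.1522

N = 39215 + 22067 + 16999 = 78281.
Overall proportion = Σ (Nₕ/N)·p̂ₕ.
Σ Nₕp̂ₕ = 2352.9 + 7944.12 + 1614.905 = 11911.925.
11911.925 / 78281 = 0.152169... → 0.1522.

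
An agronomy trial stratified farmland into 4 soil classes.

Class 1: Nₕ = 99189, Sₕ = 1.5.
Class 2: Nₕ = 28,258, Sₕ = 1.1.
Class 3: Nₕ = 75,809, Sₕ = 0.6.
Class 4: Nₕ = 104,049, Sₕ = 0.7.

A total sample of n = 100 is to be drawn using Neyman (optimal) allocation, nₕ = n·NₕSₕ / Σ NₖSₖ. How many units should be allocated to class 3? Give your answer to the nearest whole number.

Σ NₕSₕ = 99189·1.5 + 28258·1.1 + 75809·0.6 + 104049·0.7 = 298187.
Share for 3: 45485.4/298187 = 0.15254.
n_3 = 100 × 0.15254 = 15.254... → 15.

15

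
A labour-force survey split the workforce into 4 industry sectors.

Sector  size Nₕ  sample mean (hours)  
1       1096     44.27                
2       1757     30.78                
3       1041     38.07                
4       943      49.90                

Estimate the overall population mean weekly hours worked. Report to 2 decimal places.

39.13

x̄_st = (Σ Nₕx̄ₕ) / (Σ Nₕ) = (1096·44.27 + 1757·30.78 + 1041·38.07 + 943·49.90) / 4837
= 189286.95 / 4837 = 39.1331... → 39.13.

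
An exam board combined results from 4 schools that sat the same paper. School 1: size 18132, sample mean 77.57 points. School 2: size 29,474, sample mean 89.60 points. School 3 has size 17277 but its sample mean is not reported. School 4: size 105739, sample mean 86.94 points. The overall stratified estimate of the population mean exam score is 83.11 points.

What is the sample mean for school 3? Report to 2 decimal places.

54.41

N = 18132 + 29474 + 17277 + 105739 = 170622.
Overall total = μ·N = 83.11·170622 = 14180394.42.
Subtract the known strata: 18132·77.57 + 29474·89.60 + 105739·86.94 = 13240318.3.
Remaining total for school 3: 14180394.42 − 13240318.3 = 940076.12.
Divide by its size: 940076.12 / 17277 = 54.4120... → 54.41.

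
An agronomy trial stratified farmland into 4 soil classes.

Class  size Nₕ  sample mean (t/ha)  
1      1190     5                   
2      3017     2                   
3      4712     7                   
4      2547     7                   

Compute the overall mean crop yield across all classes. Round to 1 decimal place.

N = 1190 + 3017 + 4712 + 2547 = 11466.
The stratified mean weights each stratum mean by its population share Nₕ/N.
Σ Nₕx̄ₕ = 1190·5 + 3017·2 + 4712·7 + 2547·7 = 5950 + 6034 + 32984 + 17829 = 62797.
Divide by N: 62797 / 11466 = 5.477... → 5.5.

5.5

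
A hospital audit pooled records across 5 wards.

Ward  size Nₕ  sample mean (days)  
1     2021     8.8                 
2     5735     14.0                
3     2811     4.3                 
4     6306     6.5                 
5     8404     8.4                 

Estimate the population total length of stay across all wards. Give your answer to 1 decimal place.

221744.7

Population total = Σ Nₕ·x̄ₕ (each stratum's size times its mean).
2021·8.8 + 5735·14.0 + 2811·4.3 + 6306·6.5 + 8404·8.4 = 17784.8 + 80290 + 12087.3 + 40989 + 70593.6 = 221744.7.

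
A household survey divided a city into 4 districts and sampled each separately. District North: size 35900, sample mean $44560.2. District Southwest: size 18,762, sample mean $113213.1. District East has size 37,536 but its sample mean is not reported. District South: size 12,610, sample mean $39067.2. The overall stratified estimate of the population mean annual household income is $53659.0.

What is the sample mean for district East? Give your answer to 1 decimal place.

N = 35900 + 18762 + 37536 + 12610 = 104808.
Overall total = μ·N = 53659.0·104808 = 5623892472.
Subtract the known strata: 35900·44560.2 + 18762·113213.1 + 12610·39067.2 = 4216452754.2.
Remaining total for district East: 5623892472 − 4216452754.2 = 1407439717.8.
Divide by its size: 1407439717.8 / 37536 = 37495.730... → 37495.7.

37495.7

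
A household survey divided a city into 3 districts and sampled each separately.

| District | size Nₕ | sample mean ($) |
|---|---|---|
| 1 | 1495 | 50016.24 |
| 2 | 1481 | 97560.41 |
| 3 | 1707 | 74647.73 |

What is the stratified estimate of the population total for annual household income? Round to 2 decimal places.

346684921.12

Population total = Σ Nₕ·x̄ₕ (each stratum's size times its mean).
1495·50016.24 + 1481·97560.41 + 1707·74647.73 = 74774278.8 + 144486967.21 + 127423675.11 = 346684921.12.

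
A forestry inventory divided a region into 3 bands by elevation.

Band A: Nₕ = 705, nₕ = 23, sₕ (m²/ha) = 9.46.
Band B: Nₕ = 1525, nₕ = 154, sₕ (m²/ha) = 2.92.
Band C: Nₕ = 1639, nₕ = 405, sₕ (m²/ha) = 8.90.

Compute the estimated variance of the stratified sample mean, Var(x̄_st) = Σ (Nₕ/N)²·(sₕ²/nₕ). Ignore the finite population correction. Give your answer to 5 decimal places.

N = 3869. Term for each stratum: Wₕ²sₕ²/nₕ.
Var(x̄_st) = 0.12919188 + 0.00860176 + 0.03509825 = 0.17289188 → 0.17289.

0.17289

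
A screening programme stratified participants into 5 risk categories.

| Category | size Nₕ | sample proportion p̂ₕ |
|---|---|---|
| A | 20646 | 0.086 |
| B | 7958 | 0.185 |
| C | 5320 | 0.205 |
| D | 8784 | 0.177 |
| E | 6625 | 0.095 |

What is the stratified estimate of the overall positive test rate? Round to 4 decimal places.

Wₕ = Nₕ/N with N = 49333: 0.4185, 0.1613, 0.1078, 0.1781, 0.1343.
p̂_st = 0.4185·0.086 + 0.1613·0.185 + 0.1078·0.205 + 0.1781·0.177 + 0.1343·0.095 ≈ 0.132214... → 0.1322.

0.1322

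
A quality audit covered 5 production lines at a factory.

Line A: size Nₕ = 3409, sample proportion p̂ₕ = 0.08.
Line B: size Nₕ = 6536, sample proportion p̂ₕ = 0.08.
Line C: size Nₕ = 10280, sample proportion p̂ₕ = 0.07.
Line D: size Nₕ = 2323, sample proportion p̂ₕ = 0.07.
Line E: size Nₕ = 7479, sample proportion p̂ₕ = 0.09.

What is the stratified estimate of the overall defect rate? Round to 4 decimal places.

0.0783

Wₕ = Nₕ/N with N = 30027: 0.1135, 0.2177, 0.3424, 0.0774, 0.2491.
p̂_st = 0.1135·0.08 + 0.2177·0.08 + 0.3424·0.07 + 0.0774·0.07 + 0.2491·0.09 ≈ 0.078294... → 0.0783.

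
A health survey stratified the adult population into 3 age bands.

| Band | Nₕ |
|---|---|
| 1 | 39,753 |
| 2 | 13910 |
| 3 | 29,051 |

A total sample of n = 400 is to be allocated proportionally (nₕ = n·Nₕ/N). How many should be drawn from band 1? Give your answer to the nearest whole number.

N = 39753 + 13910 + 29051 = 82714.
n_1 = 400·39753/82714 = 192.243... → 192.

192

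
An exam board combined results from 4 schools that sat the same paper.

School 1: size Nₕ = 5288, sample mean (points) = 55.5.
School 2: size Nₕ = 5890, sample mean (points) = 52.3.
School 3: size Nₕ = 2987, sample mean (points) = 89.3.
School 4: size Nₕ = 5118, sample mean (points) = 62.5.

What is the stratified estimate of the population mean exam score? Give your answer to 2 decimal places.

61.62

x̄_st = (Σ Nₕx̄ₕ) / (Σ Nₕ) = (5288·55.5 + 5890·52.3 + 2987·89.3 + 5118·62.5) / 19283
= 1188145.1 / 19283 = 61.6162... → 61.62.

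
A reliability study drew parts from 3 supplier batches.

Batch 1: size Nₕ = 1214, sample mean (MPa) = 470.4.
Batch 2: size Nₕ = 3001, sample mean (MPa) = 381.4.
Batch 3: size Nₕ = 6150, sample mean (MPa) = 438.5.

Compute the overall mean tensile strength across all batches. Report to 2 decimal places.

425.70

N = 1214 + 3001 + 6150 = 10365.
Weight each subgroup mean by Nₕ/N and sum.
Σ Nₕx̄ₕ = 1214·470.4 + 3001·381.4 + 6150·438.5 = 571065.6 + 1144581.4 + 2696775 = 4412422.
Divide by N: 4412422 / 10365 = 425.7040... → 425.70.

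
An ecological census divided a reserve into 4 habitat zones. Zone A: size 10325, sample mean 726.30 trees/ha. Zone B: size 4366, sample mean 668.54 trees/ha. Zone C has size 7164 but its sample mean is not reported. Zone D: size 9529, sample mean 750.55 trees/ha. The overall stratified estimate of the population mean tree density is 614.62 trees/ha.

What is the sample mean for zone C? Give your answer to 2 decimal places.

Σ Nₕx̄ₕ = N·μ, so 7164·x̄_C = 31384·614.62 − (10325·726.30 + 4366·668.54 + 9529·750.55).
= 19289234.08 − 17569884.09 = 1719349.99.
x̄_C = 1719349.99 / 7164 = 239.9986... → 240.00.

240.00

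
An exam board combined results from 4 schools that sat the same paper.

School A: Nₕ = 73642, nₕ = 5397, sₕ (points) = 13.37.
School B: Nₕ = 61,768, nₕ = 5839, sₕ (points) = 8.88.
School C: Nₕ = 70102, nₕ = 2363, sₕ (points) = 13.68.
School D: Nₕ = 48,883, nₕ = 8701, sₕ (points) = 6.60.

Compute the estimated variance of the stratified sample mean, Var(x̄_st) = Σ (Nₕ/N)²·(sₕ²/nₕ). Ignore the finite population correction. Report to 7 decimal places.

N = 254395. Term for each stratum: Wₕ²sₕ²/nₕ.
Var(x̄_st) = 0.0027755203 + 0.0007961546 + 0.0060138439 + 0.0001848491 = 0.0097703678 → 0.0097704.

0.0097704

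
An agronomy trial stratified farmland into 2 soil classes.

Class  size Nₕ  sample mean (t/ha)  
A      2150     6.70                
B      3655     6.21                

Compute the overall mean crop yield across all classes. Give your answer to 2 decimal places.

6.39

N = 5805; weights Wₕ = Nₕ/N = (0.3704, 0.6296).
x̄_st = Σ Wₕ·x̄ₕ = 0.3704·6.70 + 0.6296·6.21 ≈ 6.3915...
→ 6.39.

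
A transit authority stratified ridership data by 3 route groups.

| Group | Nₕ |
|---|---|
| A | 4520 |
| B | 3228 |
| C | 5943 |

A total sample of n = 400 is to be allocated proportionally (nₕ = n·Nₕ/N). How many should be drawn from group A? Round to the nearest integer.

132

Share of group A = 4520/13691 = 0.33014.
Allocate 400 × 0.33014 = 132.058... → 132.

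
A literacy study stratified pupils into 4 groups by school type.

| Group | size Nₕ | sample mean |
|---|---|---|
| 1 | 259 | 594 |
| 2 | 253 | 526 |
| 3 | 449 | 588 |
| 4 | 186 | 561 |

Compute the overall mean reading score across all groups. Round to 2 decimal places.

N = 1147; weights Wₕ = Nₕ/N = (0.2258, 0.2206, 0.3915, 0.1622).
x̄_st = Σ Wₕ·x̄ₕ = 0.2258·594 + 0.2206·526 + 0.3915·588 + 0.1622·561 ≈ 571.3008...
→ 571.30.

571.30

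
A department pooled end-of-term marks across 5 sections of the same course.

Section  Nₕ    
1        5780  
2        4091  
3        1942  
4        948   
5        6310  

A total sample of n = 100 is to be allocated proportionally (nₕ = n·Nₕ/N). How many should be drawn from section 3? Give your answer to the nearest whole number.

10

N = 5780 + 4091 + 1942 + 948 + 6310 = 19071.
n_3 = 100·1942/19071 = 10.183... → 10.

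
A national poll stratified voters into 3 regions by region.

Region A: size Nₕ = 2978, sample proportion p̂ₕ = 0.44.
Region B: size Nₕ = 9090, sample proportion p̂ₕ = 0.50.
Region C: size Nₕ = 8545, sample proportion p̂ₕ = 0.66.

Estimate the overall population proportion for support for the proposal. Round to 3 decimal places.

0.558

N = 2978 + 9090 + 8545 = 20613.
Overall proportion = Σ (Nₕ/N)·p̂ₕ.
Σ Nₕp̂ₕ = 1310.32 + 4545 + 5639.7 = 11495.02.
11495.02 / 20613 = 0.55766... → 0.558.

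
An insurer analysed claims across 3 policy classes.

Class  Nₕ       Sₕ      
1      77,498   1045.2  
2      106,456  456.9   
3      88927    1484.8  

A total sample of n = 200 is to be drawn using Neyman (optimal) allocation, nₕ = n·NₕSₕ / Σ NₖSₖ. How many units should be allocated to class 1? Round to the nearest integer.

Σ NₕSₕ = 77498·1045.2 + 106456·456.9 + 88927·1484.8 = 261679465.6.
Share for 1: 81000909.6/261679465.6 = 0.30954.
n_1 = 200 × 0.30954 = 61.908... → 62.

62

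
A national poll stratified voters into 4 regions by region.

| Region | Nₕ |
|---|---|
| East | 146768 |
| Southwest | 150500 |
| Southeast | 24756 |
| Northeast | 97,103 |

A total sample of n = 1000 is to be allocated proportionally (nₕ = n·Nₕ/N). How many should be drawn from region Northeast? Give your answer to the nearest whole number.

Share of region Northeast = 97103/419127 = 0.23168.
Allocate 1000 × 0.23168 = 231.679... → 232.

232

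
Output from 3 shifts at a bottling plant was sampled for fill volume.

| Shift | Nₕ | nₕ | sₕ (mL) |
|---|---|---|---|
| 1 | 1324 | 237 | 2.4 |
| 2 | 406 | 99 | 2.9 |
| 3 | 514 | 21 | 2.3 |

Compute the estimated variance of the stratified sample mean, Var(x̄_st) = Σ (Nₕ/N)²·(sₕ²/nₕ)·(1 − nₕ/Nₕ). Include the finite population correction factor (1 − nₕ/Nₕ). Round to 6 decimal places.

0.021725

N = 2244. Term for each stratum: Wₕ²sₕ²/nₕ·(1−nₕ/Nₕ).
Var(x̄_st) = 0.006946179 + 0.002102711 + 0.012676539 = 0.021725429 → 0.021725.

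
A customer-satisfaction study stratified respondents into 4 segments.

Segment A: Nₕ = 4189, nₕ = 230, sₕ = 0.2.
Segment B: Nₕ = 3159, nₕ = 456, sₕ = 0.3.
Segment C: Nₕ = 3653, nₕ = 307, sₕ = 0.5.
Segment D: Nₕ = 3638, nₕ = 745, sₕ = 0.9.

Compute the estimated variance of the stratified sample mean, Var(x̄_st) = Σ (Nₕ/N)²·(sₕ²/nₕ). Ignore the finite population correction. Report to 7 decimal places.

0.0001413

N = 14639; Wₕ = Nₕ/N.
segment A: (4189/14639)²·0.2²/230 = 0.0000142407
segment B: (3159/14639)²·0.3²/456 = 0.0000091908
segment C: (3653/14639)²·0.5²/307 = 0.0000507082
segment D: (3638/14639)²·0.9²/745 = 0.0000671477
Sum = 0.0001412874 → 0.0001413.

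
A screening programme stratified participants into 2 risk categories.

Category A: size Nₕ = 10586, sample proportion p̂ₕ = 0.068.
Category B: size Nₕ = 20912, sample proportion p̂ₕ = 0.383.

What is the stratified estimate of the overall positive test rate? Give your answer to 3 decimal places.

Wₕ = Nₕ/N with N = 31498: 0.3361, 0.6639.
p̂_st = 0.3361·0.068 + 0.6639·0.383 ≈ 0.27713... → 0.277.

0.277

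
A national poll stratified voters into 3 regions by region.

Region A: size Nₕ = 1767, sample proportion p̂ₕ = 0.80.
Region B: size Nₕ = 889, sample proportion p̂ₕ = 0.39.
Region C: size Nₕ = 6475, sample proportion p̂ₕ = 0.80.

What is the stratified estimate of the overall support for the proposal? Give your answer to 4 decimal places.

N = 1767 + 889 + 6475 = 9131.
Overall proportion = Σ (Nₕ/N)·p̂ₕ.
Σ Nₕp̂ₕ = 1413.6 + 346.71 + 5180 = 6940.31.
6940.31 / 9131 = 0.760082... → 0.7601.

0.7601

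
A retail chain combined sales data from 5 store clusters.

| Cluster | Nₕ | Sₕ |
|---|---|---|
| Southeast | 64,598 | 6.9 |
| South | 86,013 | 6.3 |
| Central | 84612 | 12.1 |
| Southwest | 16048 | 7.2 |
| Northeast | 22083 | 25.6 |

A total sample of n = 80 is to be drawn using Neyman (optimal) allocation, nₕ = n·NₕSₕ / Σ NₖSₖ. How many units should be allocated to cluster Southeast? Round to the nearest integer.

13

Σ NₕSₕ = 64598·6.9 + 86013·6.3 + 84612·12.1 + 16048·7.2 + 22083·25.6 = 2692283.7.
Share for Southeast: 445726.2/2692283.7 = 0.16556.
n_Southeast = 80 × 0.16556 = 13.245... → 13.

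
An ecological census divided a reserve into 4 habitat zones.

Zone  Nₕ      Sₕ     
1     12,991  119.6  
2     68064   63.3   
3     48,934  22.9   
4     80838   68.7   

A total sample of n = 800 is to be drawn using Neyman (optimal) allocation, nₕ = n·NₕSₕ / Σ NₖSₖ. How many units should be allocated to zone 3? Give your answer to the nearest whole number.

72

Σ NₕSₕ = 12991·119.6 + 68064·63.3 + 48934·22.9 + 80838·68.7 = 12536334.
Share for 3: 1120588.6/12536334 = 0.08939.
n_3 = 800 × 0.08939 = 71.510... → 72.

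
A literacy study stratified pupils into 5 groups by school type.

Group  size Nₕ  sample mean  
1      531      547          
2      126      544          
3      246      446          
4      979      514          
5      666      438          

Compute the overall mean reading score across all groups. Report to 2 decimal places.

495.93

N = 2548; weights Wₕ = Nₕ/N = (0.2084, 0.0495, 0.0965, 0.3842, 0.2614).
x̄_st = Σ Wₕ·x̄ₕ = 0.2084·547 + 0.0495·544 + 0.0965·446 + 0.3842·514 + 0.2614·438 ≈ 495.9305...
→ 495.93.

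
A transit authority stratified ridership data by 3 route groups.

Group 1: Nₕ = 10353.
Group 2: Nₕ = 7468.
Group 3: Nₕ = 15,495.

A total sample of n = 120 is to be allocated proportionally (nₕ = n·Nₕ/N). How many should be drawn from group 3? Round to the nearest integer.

N = 10353 + 7468 + 15495 = 33316.
n_3 = 120·15495/33316 = 55.811... → 56.

56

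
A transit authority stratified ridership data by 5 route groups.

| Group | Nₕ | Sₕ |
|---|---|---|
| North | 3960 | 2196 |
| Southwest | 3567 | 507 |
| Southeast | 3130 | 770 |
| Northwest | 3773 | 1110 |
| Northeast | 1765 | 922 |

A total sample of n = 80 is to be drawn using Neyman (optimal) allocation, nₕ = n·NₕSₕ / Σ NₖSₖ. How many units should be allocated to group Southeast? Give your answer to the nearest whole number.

Σ NₕSₕ = 3960·2196 + 3567·507 + 3130·770 + 3773·1110 + 1765·922 = 18730089.
Share for Southeast: 2410100/18730089 = 0.12868.
n_Southeast = 80 × 0.12868 = 10.294... → 10.

10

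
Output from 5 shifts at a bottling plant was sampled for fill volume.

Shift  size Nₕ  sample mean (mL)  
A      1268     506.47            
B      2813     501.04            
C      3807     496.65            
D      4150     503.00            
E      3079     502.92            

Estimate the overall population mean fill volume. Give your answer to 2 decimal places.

501.31

N = 1268 + 2813 + 3807 + 4150 + 3079 = 15117.
The stratified mean weights each stratum mean by its population share Nₕ/N.
Σ Nₕx̄ₕ = 1268·506.47 + 2813·501.04 + 3807·496.65 + 4150·503.00 + 3079·502.92 = 642203.96 + 1409425.52 + 1890746.55 + 2087450 + 1548490.68 = 7578316.71.
Divide by N: 7578316.71 / 15117 = 501.3109... → 501.31.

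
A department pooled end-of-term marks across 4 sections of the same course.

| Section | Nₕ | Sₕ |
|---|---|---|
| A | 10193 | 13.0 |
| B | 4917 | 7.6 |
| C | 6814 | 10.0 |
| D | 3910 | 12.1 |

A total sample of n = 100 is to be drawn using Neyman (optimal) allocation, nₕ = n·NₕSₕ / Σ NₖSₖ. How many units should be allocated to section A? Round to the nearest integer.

A: NₕSₕ = 10193·13.0 = 132509
B: NₕSₕ = 4917·7.6 = 37369.2
C: NₕSₕ = 6814·10.0 = 68140
D: NₕSₕ = 3910·12.1 = 47311
Σ NₕSₕ = 285329.2.
n_A = 100·132509/285329.2 = 46.441... → 46.

46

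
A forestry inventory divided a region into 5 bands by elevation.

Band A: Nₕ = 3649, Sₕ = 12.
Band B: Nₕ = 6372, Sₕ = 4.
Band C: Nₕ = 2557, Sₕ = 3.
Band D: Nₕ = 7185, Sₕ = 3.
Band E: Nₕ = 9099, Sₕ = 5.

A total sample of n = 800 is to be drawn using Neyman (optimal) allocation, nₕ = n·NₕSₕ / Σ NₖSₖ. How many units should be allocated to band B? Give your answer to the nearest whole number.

Σ NₕSₕ = 3649·12 + 6372·4 + 2557·3 + 7185·3 + 9099·5 = 143997.
Share for B: 25488/143997 = 0.17700.
n_B = 800 × 0.17700 = 141.603... → 142.

142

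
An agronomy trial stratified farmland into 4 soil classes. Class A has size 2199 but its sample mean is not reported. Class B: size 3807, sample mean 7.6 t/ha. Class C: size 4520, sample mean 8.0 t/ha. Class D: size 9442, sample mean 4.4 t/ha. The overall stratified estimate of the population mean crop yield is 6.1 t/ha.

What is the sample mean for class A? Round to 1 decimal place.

N = 2199 + 3807 + 4520 + 9442 = 19968.
Overall total = μ·N = 6.1·19968 = 121804.8.
Subtract the known strata: 3807·7.6 + 4520·8.0 + 9442·4.4 = 106638.
Remaining total for class A: 121804.8 − 106638 = 15166.8.
Divide by its size: 15166.8 / 2199 = 6.897... → 6.9.

6.9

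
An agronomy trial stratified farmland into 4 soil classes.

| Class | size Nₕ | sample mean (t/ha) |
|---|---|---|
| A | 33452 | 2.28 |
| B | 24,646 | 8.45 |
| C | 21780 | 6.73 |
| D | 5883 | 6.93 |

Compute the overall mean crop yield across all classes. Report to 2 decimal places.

5.50

N = 33452 + 24646 + 21780 + 5883 = 85761.
Overall mean = Σ (Nₕ/N)·x̄ₕ — weight by population share, not a simple average.
Σ Nₕx̄ₕ = 33452·2.28 + 24646·8.45 + 21780·6.73 + 5883·6.93 = 76270.56 + 208258.7 + 146579.4 + 40769.19 = 471877.85.
Divide by N: 471877.85 / 85761 = 5.5022... → 5.50.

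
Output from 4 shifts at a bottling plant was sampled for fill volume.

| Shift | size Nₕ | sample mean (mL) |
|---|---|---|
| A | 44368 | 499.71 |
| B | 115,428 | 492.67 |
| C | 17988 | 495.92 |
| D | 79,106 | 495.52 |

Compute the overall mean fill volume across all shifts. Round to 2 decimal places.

N = 256890; weights Wₕ = Nₕ/N = (0.1727, 0.4493, 0.0700, 0.3079).
x̄_st = Σ Wₕ·x̄ₕ = 0.1727·499.71 + 0.4493·492.67 + 0.0700·495.92 + 0.3079·495.52 ≈ 494.9911...
→ 494.99.

494.99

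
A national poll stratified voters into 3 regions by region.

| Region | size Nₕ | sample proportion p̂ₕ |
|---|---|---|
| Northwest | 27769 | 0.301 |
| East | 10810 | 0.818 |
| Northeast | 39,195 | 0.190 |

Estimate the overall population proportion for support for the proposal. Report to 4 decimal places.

0.3169

N = 27769 + 10810 + 39195 = 77774.
Overall proportion = Σ (Nₕ/N)·p̂ₕ.
Σ Nₕp̂ₕ = 8358.469 + 8842.58 + 7447.05 = 24648.099.
24648.099 / 77774 = 0.316920... → 0.3169.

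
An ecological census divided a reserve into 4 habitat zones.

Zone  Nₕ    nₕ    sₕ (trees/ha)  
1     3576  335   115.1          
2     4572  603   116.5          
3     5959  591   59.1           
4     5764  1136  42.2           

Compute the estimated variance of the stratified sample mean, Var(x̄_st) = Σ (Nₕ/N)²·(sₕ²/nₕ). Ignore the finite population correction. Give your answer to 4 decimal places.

N = 19871. Term for each stratum: Wₕ²sₕ²/nₕ.
Var(x̄_st) = 1.2807413 + 1.1915370 + 0.5314896 + 0.1319031 = 3.1356711 → 3.1357.

3.1357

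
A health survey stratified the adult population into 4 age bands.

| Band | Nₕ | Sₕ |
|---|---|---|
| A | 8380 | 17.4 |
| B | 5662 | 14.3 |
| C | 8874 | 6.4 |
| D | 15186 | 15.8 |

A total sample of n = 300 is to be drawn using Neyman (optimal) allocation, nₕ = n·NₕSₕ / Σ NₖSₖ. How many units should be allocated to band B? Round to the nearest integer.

46

Σ NₕSₕ = 8380·17.4 + 5662·14.3 + 8874·6.4 + 15186·15.8 = 523511.
Share for B: 80966.6/523511 = 0.15466.
n_B = 300 × 0.15466 = 46.398... → 46.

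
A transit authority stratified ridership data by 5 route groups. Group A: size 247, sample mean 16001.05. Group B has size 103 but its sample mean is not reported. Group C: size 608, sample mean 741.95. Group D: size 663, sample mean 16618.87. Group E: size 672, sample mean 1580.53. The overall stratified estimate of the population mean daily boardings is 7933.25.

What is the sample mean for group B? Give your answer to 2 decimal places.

Σ Nₕx̄ₕ = N·μ, so 103·x̄_B = 2293·7933.25 − (247·16001.05 + 608·741.95 + 663·16618.87 + 672·1580.53).
= 18190942.25 − 16483791.92 = 1707150.33.
x̄_B = 1707150.33 / 103 = 16574.2750... → 16574.28.

16574.28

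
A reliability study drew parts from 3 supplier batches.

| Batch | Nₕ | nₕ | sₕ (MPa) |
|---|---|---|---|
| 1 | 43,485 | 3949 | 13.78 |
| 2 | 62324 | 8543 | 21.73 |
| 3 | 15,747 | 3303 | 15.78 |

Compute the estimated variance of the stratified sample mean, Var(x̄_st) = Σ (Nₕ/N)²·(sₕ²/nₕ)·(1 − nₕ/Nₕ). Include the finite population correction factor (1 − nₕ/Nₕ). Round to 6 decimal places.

N = 121556; Wₕ = Nₕ/N.
batch 1: (43485/121556)²·13.78²/3949·(1 − 3949/43485) = 0.005594879
batch 2: (62324/121556)²·21.73²/8543·(1 − 8543/62324) = 0.012538351
batch 3: (15747/121556)²·15.78²/3303·(1 − 3303/15747) = 0.000999794
Sum = 0.019133024 → 0.019133.

0.019133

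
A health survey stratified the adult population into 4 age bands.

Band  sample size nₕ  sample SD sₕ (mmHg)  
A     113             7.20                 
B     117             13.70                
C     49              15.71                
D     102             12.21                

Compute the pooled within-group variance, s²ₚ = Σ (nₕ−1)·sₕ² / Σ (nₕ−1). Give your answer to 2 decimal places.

144.52

Degrees of freedom: 112 + 116 + 48 + 101 = 377.
Σ(nₕ−1)sₕ² = 112·51.84 + 116·187.69 + 48·246.8041 + 101·149.0841 = 54482.2109.
s²ₚ = 54482.2109 / 377 = 144.5151... → 144.52.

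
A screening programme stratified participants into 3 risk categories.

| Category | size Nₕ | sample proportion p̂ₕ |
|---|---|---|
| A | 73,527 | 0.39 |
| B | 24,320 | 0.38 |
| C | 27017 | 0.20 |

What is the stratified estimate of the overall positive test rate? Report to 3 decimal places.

0.347

N = 73527 + 24320 + 27017 = 124864.
Overall proportion = Σ (Nₕ/N)·p̂ₕ.
Σ Nₕp̂ₕ = 28675.53 + 9241.6 + 5403.4 = 43320.53.
43320.53 / 124864 = 0.34694... → 0.347.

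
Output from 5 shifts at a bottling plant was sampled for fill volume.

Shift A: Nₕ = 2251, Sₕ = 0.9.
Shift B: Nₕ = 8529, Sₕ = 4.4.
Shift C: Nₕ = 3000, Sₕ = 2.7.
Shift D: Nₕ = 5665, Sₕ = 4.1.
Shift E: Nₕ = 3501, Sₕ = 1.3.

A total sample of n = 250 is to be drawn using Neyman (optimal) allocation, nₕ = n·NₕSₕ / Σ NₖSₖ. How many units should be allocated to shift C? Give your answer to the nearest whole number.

A: NₕSₕ = 2251·0.9 = 2025.9
B: NₕSₕ = 8529·4.4 = 37527.6
C: NₕSₕ = 3000·2.7 = 8100
D: NₕSₕ = 5665·4.1 = 23226.5
E: NₕSₕ = 3501·1.3 = 4551.3
Σ NₕSₕ = 75431.3.
n_C = 250·8100/75431.3 = 26.846... → 27.

27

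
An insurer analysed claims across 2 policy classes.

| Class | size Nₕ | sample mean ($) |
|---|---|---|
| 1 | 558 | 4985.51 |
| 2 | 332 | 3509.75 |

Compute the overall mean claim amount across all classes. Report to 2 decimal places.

4435.00

N = 890; weights Wₕ = Nₕ/N = (0.6270, 0.3730).
x̄_st = Σ Wₕ·x̄ₕ = 0.6270·4985.51 + 0.3730·3509.75 ≈ 4435.0018...
→ 4435.00.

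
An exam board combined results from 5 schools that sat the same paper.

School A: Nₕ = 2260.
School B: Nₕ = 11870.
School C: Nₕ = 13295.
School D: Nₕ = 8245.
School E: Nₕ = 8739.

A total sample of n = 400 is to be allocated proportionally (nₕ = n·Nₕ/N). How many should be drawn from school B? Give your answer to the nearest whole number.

N = 2260 + 11870 + 13295 + 8245 + 8739 = 44409.
n_B = 400·11870/44409 = 106.915... → 107.

107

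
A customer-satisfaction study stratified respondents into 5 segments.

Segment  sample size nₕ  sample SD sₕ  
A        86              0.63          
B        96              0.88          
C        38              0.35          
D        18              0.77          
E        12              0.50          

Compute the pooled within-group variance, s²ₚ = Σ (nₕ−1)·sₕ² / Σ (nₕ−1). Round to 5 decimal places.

0.50884

A: (86−1)·0.63² = 85·0.3969 = 33.7365
B: (96−1)·0.88² = 95·0.7744 = 73.568
C: (38−1)·0.35² = 37·0.1225 = 4.5325
D: (18−1)·0.77² = 17·0.5929 = 10.0793
E: (12−1)·0.50² = 11·0.25 = 2.75
Numerator = 124.6663; denominator = Σ(nₕ−1) = 245.
s²ₚ = 124.6663/245 = 0.5088420... → 0.50884.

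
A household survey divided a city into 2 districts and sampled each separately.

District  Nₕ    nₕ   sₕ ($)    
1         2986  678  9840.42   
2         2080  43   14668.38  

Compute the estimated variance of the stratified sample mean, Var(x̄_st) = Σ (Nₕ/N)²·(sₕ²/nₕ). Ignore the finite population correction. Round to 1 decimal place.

893132.6

N = 5066; Wₕ = Nₕ/N.
district 1: (2986/5066)²·9840.42²/678 = 49618.8634
district 2: (2080/5066)²·14668.38²/43 = 843513.7144
Sum = 893132.5778 → 893132.6.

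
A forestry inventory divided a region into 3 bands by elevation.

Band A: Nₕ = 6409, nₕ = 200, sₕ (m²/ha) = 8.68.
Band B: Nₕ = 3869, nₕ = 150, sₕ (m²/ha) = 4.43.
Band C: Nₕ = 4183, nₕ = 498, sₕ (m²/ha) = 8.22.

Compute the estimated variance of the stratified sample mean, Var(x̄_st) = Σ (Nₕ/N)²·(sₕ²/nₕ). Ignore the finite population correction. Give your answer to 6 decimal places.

N = 14461; Wₕ = Nₕ/N.
band A: (6409/14461)²·8.68²/200 = 0.073993462
band B: (3869/14461)²·4.43²/150 = 0.009365199
band C: (4183/14461)²·8.22²/498 = 0.011352549
Sum = 0.094711209 → 0.094711.

0.094711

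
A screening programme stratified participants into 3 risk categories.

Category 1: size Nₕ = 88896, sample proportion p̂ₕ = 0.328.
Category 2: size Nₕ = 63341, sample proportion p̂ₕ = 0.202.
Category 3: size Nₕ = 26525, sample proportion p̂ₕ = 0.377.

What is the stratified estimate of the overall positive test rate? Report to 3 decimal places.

N = 88896 + 63341 + 26525 = 178762.
Overall proportion = Σ (Nₕ/N)·p̂ₕ.
Σ Nₕp̂ₕ = 29157.888 + 12794.882 + 9999.925 = 51952.695.
51952.695 / 178762 = 0.29062... → 0.291.

0.291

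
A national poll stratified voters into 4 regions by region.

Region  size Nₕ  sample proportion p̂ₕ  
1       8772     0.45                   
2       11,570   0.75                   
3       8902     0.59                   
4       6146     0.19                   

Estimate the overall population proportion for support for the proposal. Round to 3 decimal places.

Wₕ = Nₕ/N with N = 35390: 0.2479, 0.3269, 0.2515, 0.1737.
p̂_st = 0.2479·0.45 + 0.3269·0.75 + 0.2515·0.59 + 0.1737·0.19 ≈ 0.53814... → 0.538.

0.538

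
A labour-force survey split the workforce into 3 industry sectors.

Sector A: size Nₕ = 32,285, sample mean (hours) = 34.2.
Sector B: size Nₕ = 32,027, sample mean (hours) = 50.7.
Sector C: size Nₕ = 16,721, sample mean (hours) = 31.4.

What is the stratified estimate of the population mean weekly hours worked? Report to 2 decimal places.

N = 81033; weights Wₕ = Nₕ/N = (0.3984, 0.3952, 0.2063).
x̄_st = Σ Wₕ·x̄ₕ = 0.3984·34.2 + 0.3952·50.7 + 0.2063·31.4 ≈ 40.1436...
→ 40.14.

40.14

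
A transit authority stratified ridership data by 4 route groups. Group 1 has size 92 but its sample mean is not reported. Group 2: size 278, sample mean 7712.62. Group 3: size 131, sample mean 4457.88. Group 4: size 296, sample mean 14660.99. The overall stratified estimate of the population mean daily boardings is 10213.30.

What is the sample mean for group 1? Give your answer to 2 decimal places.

Σ Nₕx̄ₕ = N·μ, so 92·x̄_1 = 797·10213.30 − (278·7712.62 + 131·4457.88 + 296·14660.99).
= 8140000.1 − 7067743.68 = 1072256.42.
x̄_1 = 1072256.42 / 92 = 11654.9611... → 11654.96.

11654.96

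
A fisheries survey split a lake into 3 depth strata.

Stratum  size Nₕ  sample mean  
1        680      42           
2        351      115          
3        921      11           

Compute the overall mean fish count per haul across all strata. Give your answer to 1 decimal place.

40.5

N = 1952; weights Wₕ = Nₕ/N = (0.3484, 0.1798, 0.4718).
x̄_st = Σ Wₕ·x̄ₕ = 0.3484·42 + 0.1798·115 + 0.4718·11 ≈ 40.5
→ 40.5.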